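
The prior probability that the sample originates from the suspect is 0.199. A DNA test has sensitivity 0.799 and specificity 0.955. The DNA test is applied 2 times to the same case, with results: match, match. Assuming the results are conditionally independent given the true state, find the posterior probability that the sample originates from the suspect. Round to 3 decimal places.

Posterior P(H) ≈ 0.987

With H the event that the sample originates from the suspect, the joint likelihood of the observed sequence is P(data|H) = 0.799·0.799 = 0.63840 and P(data|¬H) = 0.045·0.045 = 0.0020250.
Bayes: P(H|data) = 0.199·0.63840 / (0.199·0.63840 + 0.801·0.0020250) = 0.12704/0.12866 = 0.9874.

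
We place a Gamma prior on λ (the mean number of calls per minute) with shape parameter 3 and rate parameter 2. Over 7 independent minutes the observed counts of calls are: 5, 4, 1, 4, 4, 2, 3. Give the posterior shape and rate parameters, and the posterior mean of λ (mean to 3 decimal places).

Total count ∑xᵢ = 23 over n = 7 minutes.
Gamma is conjugate to the Poisson likelihood: posterior is Gamma(shape = 3+23 = 26, rate = 2+7 = 9).
E[λ | data] = 26/9 = 2.889.

Posterior: Gamma(shape=26, rate=9); mean ≈ 2.889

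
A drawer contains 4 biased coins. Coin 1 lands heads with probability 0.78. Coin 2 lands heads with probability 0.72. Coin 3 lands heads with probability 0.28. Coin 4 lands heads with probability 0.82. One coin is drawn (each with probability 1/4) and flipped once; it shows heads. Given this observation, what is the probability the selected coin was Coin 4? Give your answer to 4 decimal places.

Posterior probability ≈ 0.3154

P(heads|C1) = 0.78; P(heads|C2) = 0.72; P(heads|C3) = 0.28; P(heads|C4) = 0.82.
Prior × likelihood for each source: 0.25·0.78=0.1950, 0.25·0.72=0.1800, 0.25·0.28=0.07000, 0.25·0.82=0.2050. Summing gives P(heads) = 0.65000.
P(Coin 4 | heads) = 0.2050 / 0.65000 = 0.3154.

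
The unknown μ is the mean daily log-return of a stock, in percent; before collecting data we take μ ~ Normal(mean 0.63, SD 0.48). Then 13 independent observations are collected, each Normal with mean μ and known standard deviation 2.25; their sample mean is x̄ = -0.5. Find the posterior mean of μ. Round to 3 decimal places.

Posterior mean ≈ 0.210

With known σ, the Normal prior is conjugate. Weight on the data is w = (n/σ²)/(n/σ² + 1/τ₀²) = 2.56790/(2.56790+4.34028) = 0.37172.
Posterior mean = w·x̄ + (1−w)·μ₀ = 0.37172·-0.5 + 0.62828·0.63 = 0.210.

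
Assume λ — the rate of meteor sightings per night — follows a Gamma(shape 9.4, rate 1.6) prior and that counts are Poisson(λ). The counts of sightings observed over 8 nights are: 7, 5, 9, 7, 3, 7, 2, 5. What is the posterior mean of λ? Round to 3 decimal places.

The Poisson likelihood adds the total count to the shape and the number of exposure periods to the rate. Here ∑xᵢ = 45 and n = 8, so shape 9.4→54.4 and rate 1.6→9.6.
E[λ | data] = 54.4/9.6 = 5.667.

Posterior mean ≈ 5.667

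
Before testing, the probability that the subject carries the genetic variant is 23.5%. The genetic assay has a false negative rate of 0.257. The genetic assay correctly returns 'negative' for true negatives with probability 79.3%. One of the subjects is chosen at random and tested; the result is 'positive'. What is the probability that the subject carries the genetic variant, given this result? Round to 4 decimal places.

Let H be the event that the subject carries the genetic variant. P(H) = 0.235, so P(¬H) = 0.765. With E the 'positive' result, P(E|H) = 0.743 and P(E|¬H) = 0.207.
P(E) = 0.743·0.235 + 0.207·0.765 = 0.17460 + 0.15835 = 0.33296.
By Bayes' theorem, P(H|E) = 0.17460 / 0.33296 = 0.5244.

P(H | E) ≈ 0.5244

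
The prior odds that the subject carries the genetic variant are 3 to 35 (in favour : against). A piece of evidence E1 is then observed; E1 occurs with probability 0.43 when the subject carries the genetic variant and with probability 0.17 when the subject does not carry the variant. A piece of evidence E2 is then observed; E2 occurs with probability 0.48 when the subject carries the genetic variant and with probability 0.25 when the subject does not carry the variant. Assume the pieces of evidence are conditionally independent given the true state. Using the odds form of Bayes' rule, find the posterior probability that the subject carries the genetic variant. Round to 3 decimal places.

Posterior probability ≈ 0.294

Prior odds = 3/35 = 0.085714. In log-odds, ln(0.085714) = -2.4567.
Add log likelihood ratios: ln(2.5294) + ln(1.9200) = 1.5803.
Posterior log-odds = -0.87642, so posterior odds = exp(-0.87642) = 0.41627. Converting, P(H|E) = 0.41627/1.4163 = 0.294.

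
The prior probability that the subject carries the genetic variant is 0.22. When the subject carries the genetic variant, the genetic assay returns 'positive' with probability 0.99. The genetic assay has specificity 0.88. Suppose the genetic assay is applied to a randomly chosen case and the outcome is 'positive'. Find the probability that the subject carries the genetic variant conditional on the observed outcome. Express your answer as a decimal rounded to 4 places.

P(H | E) ≈ 0.6994

Write H for 'the subject carries the genetic variant'. Prior odds H:¬H = 0.22/0.78 = 0.28205. For the 'positive' outcome, the likelihood ratio is 0.99/0.12 = 8.2500.
Posterior odds = 0.28205 × 8.2500 = 2.3269, so P(H|E) = 2.3269/(1+2.3269) = 0.6994.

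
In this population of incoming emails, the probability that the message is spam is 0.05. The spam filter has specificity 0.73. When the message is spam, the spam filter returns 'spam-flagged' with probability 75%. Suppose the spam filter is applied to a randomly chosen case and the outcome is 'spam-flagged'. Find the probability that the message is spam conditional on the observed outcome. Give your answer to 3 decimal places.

Let H be the event that the message is spam. P(H) = 0.05, so P(¬H) = 0.95. With E the 'spam-flagged' result, P(E|H) = 0.75 and P(E|¬H) = 0.27.
P(E) = 0.75·0.05 + 0.27·0.95 = 0.037500 + 0.25650 = 0.29400.
By Bayes' theorem, P(H|E) = 0.037500 / 0.29400 = 0.128.

P(H | E) ≈ 0.128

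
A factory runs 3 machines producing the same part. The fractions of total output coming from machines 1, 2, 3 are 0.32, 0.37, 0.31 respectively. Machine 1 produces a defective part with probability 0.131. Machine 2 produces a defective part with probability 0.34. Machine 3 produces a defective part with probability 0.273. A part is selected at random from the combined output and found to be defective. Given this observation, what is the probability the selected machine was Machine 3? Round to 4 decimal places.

P(defective|M1) = 0.131; P(defective|M2) = 0.34; P(defective|M3) = 0.273.
Prior × likelihood for each source: 0.32·0.131=0.04192, 0.37·0.34=0.1258, 0.31·0.273=0.08463. Summing gives P(defective) = 0.25235.
P(Machine 3 | defective) = 0.08463 / 0.25235 = 0.3354.

Posterior probability ≈ 0.3354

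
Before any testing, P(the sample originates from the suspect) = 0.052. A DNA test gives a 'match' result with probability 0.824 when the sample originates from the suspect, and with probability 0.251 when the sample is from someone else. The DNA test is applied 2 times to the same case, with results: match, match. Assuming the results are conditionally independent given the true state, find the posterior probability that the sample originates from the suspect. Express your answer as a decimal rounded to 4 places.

With H the event that the sample originates from the suspect, the joint likelihood of the observed sequence is P(data|H) = 0.824·0.824 = 0.67898 and P(data|¬H) = 0.251·0.251 = 0.063001.
Bayes: P(H|data) = 0.052·0.67898 / (0.052·0.67898 + 0.948·0.063001) = 0.035307/0.095032 = 0.3715.

Posterior P(H) ≈ 0.3715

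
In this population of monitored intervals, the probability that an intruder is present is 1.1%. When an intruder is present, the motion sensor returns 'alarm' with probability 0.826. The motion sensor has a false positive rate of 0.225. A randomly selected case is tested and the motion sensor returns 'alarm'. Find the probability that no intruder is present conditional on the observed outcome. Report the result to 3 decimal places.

Write H for 'an intruder is present'. Prior odds H:¬H = 0.011/0.989 = 0.011122. For the 'alarm' outcome, the likelihood ratio is 0.826/0.225 = 3.6711.
Posterior odds = 0.011122 × 3.6711 = 0.040831, so P(H|E) = 0.040831/(1+0.040831) = 0.039. Then P(¬H|E) = 1 − 0.039 = 0.961.

P(¬H | E) ≈ 0.961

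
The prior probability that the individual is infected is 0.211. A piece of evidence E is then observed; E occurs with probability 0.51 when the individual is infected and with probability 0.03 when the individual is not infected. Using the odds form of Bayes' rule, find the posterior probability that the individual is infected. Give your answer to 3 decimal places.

Prior odds = 0.211/(1−0.211) = 0.26743.
Likelihood ratio for E = 0.51/0.03 = 17.000.
Posterior odds = prior odds × LR = 4.5463.
Posterior probability = odds/(1+odds) = 4.5463/5.5463 = 0.820.

Posterior probability ≈ 0.820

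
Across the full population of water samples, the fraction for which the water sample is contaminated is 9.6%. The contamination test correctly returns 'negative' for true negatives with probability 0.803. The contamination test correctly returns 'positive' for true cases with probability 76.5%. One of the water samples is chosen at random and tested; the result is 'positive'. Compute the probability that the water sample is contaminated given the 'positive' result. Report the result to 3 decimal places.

P(H | E) ≈ 0.292

Write H for 'the water sample is contaminated'. Prior odds H:¬H = 0.096/0.904 = 0.10619. For the 'positive' outcome, the likelihood ratio is 0.765/0.197 = 3.8832.
Posterior odds = 0.10619 × 3.8832 = 0.41238, so P(H|E) = 0.41238/(1+0.41238) = 0.292.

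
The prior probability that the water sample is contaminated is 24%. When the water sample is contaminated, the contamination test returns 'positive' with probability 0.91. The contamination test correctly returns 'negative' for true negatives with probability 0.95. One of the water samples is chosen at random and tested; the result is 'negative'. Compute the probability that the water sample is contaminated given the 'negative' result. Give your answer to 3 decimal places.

Write H for 'the water sample is contaminated'. Prior odds H:¬H = 0.24/0.76 = 0.31579. For the 'negative' outcome, the likelihood ratio is 0.09/0.95 = 0.094737.
Posterior odds = 0.31579 × 0.094737 = 0.029917, so P(H|E) = 0.029917/(1+0.029917) = 0.029.

P(H | E) ≈ 0.029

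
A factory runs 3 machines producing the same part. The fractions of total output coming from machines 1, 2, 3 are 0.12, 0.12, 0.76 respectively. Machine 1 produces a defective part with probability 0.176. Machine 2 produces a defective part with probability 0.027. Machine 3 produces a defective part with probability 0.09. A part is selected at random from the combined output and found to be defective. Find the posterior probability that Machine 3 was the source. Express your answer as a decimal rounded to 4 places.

Posterior probability ≈ 0.7374

Tabulate prior·likelihood by source: [1] prior 0.12, lik 0.176, product 0.02112; [2] prior 0.12, lik 0.027, product 0.003240; [3] prior 0.76, lik 0.09, product 0.06840.
Normalizing constant = 0.092760; the posterior for Machine 3 is its product over the sum, 0.06840/0.092760 = 0.7374.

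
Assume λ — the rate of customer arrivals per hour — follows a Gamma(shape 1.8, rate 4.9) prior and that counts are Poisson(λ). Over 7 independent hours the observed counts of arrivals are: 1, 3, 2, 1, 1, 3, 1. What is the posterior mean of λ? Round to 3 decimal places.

The Poisson likelihood adds the total count to the shape and the number of exposure periods to the rate. Here ∑xᵢ = 12 and n = 7, so shape 1.8→13.8 and rate 4.9→11.9.
E[λ | data] = 13.8/11.9 = 1.160.

Posterior mean ≈ 1.160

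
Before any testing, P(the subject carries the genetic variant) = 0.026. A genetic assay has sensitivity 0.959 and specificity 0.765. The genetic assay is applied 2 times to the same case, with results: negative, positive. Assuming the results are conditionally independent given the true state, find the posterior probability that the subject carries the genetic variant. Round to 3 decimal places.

Posterior P(H) ≈ 0.006

Let H be the event that the subject carries the genetic variant; start with P(H) = 0.026. P('positive'|H) = 0.959, P('positive'|¬H) = 0.235.
Update on result 1 ('negative'): P(H) ← 0.041·0.0260 / (0.041·0.0260 + 0.765·0.9740) = 0.0010660/0.74618 = 0.0014.
Update on result 2 ('positive'): P(H) ← 0.959·0.0014 / (0.959·0.0014 + 0.235·0.9986) = 0.0013700/0.23603 = 0.0058.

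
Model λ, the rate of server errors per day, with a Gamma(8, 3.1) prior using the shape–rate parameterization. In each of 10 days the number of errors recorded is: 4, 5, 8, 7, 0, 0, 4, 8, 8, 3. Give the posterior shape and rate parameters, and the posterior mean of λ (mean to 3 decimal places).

Posterior: Gamma(shape=55, rate=13.1); mean ≈ 4.198

Total count ∑xᵢ = 47 over n = 10 days.
Gamma is conjugate to the Poisson likelihood: posterior is Gamma(shape = 8+47 = 55, rate = 3.1+10 = 13.1).
E[λ | data] = 55/13.1 = 4.198.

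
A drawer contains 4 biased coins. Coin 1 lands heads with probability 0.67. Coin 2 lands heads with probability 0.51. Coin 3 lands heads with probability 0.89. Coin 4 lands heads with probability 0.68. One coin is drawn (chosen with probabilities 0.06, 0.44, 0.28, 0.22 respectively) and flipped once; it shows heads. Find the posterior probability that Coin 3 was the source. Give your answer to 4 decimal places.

Posterior probability ≈ 0.3756

Tabulate prior·likelihood by source: [1] prior 0.06, lik 0.67, product 0.04020; [2] prior 0.44, lik 0.51, product 0.2244; [3] prior 0.28, lik 0.89, product 0.2492; [4] prior 0.22, lik 0.68, product 0.1496.
Normalizing constant = 0.66340; the posterior for Coin 3 is its product over the sum, 0.2492/0.66340 = 0.3756.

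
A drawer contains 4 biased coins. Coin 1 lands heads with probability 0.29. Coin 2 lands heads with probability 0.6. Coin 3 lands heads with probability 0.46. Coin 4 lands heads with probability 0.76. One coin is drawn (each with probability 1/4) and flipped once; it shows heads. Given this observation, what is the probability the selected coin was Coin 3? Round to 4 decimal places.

Posterior probability ≈ 0.2180

P(heads|C1) = 0.29; P(heads|C2) = 0.6; P(heads|C3) = 0.46; P(heads|C4) = 0.76.
Prior × likelihood for each source: 0.25·0.29=0.07250, 0.25·0.6=0.1500, 0.25·0.46=0.1150, 0.25·0.76=0.1900. Summing gives P(heads) = 0.52750.
P(Coin 3 | heads) = 0.1150 / 0.52750 = 0.2180.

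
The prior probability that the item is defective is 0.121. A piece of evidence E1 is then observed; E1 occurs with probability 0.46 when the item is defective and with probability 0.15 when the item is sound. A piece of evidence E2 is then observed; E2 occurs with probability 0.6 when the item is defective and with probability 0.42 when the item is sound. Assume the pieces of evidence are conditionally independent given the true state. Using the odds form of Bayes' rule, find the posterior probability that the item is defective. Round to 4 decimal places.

Posterior probability ≈ 0.3762

Prior odds = 0.121/(1−0.121) = 0.13766.
Likelihood ratio for E1 = 0.46/0.15 = 3.0667.
Likelihood ratio for E2 = 0.6/0.42 = 1.4286.
Posterior odds = prior odds × LR₁ × LR₂ = 0.60307.
Posterior probability = odds/(1+odds) = 0.60307/1.6031 = 0.3762.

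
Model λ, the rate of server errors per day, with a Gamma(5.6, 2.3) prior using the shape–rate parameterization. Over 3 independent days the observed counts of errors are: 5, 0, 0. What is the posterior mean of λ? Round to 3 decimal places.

Total count ∑xᵢ = 5 over n = 3 days.
Gamma is conjugate to the Poisson likelihood: posterior is Gamma(shape = 5.6+5 = 10.6, rate = 2.3+3 = 5.3).
Posterior mean = shape/rate = 10.6/5.3 = 2.000.

Posterior mean ≈ 2.000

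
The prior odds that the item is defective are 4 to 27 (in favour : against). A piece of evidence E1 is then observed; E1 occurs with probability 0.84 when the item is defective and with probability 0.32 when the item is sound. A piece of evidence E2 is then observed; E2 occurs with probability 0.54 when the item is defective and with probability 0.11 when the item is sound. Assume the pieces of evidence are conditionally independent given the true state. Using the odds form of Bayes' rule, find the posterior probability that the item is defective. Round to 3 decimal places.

Prior odds = 4/27 = 0.14815.
Likelihood ratio for E1 = 0.84/0.32 = 2.6250.
Likelihood ratio for E2 = 0.54/0.11 = 4.9091.
Posterior odds = prior odds × LR₁ × LR₂ = 1.9091.
Posterior probability = odds/(1+odds) = 1.9091/2.9091 = 0.656.

Posterior probability ≈ 0.656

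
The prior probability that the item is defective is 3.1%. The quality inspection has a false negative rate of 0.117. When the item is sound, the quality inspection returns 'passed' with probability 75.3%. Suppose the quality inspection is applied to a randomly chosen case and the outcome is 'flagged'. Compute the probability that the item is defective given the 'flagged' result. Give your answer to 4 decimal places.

Let H be the event that the item is defective. P(H) = 0.031, so P(¬H) = 0.969. With E the 'flagged' result, P(E|H) = 0.883 and P(E|¬H) = 0.247.
P(E) = 0.883·0.031 + 0.247·0.969 = 0.027373 + 0.23934 = 0.26672.
By Bayes' theorem, P(H|E) = 0.027373 / 0.26672 = 0.1026.

P(H | E) ≈ 0.1026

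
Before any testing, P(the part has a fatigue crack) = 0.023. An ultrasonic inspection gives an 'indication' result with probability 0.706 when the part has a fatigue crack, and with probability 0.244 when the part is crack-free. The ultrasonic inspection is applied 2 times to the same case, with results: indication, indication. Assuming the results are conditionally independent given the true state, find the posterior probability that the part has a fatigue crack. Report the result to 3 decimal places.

With H the event that the part has a fatigue crack, the joint likelihood of the observed sequence is P(data|H) = 0.706·0.706 = 0.49844 and P(data|¬H) = 0.244·0.244 = 0.059536.
Bayes: P(H|data) = 0.023·0.49844 / (0.023·0.49844 + 0.977·0.059536) = 0.011464/0.069631 = 0.1646.

Posterior P(H) ≈ 0.165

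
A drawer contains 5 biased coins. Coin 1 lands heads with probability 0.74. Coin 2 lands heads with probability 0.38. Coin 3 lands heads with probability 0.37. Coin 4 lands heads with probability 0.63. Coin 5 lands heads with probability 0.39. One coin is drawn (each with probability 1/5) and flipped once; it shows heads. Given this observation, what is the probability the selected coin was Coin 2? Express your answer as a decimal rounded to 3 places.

P(heads|C1) = 0.74; P(heads|C2) = 0.38; P(heads|C3) = 0.37; P(heads|C4) = 0.63; P(heads|C5) = 0.39.
Prior × likelihood for each source: 0.2·0.74=0.1480, 0.2·0.38=0.07600, 0.2·0.37=0.07400, 0.2·0.63=0.1260, 0.2·0.39=0.07800. Summing gives P(heads) = 0.50200.
P(Coin 2 | heads) = 0.07600 / 0.50200 = 0.151.

Posterior probability ≈ 0.151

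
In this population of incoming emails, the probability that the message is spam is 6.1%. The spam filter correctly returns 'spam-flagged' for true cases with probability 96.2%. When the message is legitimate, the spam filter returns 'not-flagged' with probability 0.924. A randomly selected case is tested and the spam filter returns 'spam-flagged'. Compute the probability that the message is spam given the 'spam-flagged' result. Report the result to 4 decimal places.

P(H | E) ≈ 0.4512

Let H be the event that the message is spam. P(H) = 0.061, so P(¬H) = 0.939. With E the 'spam-flagged' result, P(E|H) = 0.962 and P(E|¬H) = 0.076.
P(E) = 0.962·0.061 + 0.076·0.939 = 0.058682 + 0.071364 = 0.13005.
By Bayes' theorem, P(H|E) = 0.058682 / 0.13005 = 0.4512.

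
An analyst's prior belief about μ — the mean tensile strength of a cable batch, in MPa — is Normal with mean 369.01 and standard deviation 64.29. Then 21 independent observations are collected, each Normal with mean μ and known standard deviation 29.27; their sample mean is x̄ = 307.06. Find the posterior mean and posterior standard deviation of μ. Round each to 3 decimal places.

With known σ, the Normal prior is conjugate. Weight on the data is w = (n/σ²)/(n/σ² + 1/τ₀²) = 0.0245117/(0.0245117+0.00024194) = 0.99023.
Posterior mean = w·x̄ + (1−w)·μ₀ = 0.99023·307.06 + 0.0097740·369.01 = 307.666. Posterior variance = 1/(0.0245117+0.00024194) = 40.3981, so SD = 6.356.

Posterior mean ≈ 307.666; posterior SD ≈ 6.356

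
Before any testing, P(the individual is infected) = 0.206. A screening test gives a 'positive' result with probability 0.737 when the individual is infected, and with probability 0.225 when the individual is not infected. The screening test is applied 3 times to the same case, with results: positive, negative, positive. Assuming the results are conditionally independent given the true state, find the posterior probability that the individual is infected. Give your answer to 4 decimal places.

Posterior P(H) ≈ 0.4858

With H the event that the individual is infected, the joint likelihood of the observed sequence is P(data|H) = 0.737·0.263·0.737 = 0.14285 and P(data|¬H) = 0.225·0.775·0.225 = 0.039234.
Bayes: P(H|data) = 0.206·0.14285 / (0.206·0.14285 + 0.794·0.039234) = 0.029428/0.060580 = 0.4858.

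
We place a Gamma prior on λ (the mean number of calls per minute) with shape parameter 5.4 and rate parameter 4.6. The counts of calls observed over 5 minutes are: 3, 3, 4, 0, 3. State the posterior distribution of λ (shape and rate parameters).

Total count ∑xᵢ = 13 over n = 5 minutes.
Gamma is conjugate to the Poisson likelihood: posterior is Gamma(shape = 5.4+13 = 18.4, rate = 4.6+5 = 9.6).

Posterior: Gamma(shape=18.4, rate=9.6)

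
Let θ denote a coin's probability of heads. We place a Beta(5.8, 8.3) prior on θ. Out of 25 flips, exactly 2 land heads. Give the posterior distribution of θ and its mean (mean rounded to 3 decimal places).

Posterior: Beta(7.8, 31.3); mean ≈ 0.199

Observing 2 successes and 23 failures updates Beta(5.8, 8.3) by adding the success and failure counts to the two shape parameters: α = 5.8+2 = 7.8, β = 8.3+23 = 31.3.
Posterior mean = α/(α+β) = 7.8/39.1 = 0.199.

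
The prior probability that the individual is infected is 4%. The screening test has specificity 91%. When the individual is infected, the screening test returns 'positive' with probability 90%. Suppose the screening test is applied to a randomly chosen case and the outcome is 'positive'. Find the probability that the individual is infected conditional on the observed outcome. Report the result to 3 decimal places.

P(H | E) ≈ 0.294

Let H be the event that the individual is infected. P(H) = 0.04, so P(¬H) = 0.96. With E the 'positive' result, P(E|H) = 0.9 and P(E|¬H) = 0.09.
P(E) = 0.9·0.04 + 0.09·0.96 = 0.036000 + 0.086400 = 0.12240.
By Bayes' theorem, P(H|E) = 0.036000 / 0.12240 = 0.294.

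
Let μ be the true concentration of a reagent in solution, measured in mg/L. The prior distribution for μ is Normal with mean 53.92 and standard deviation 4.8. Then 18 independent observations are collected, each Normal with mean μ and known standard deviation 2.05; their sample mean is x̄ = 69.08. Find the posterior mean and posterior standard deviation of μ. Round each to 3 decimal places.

With known σ, the Normal prior is conjugate. Weight on the data is w = (n/σ²)/(n/σ² + 1/τ₀²) = 4.28316/(4.28316+0.0434028) = 0.98997.
Posterior mean = w·x̄ + (1−w)·μ₀ = 0.98997·69.08 + 0.010032·53.92 = 68.928. Posterior variance = 1/(4.28316+0.0434028) = 0.231130, so SD = 0.481.

Posterior mean ≈ 68.928; posterior SD ≈ 0.481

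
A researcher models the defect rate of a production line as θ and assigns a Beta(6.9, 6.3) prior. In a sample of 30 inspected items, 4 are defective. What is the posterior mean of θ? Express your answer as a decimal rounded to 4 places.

The binomial likelihood is conjugate to the Beta prior: with 4 successes and 26 failures, the posterior is Beta(6.9+4, 6.3+26) = Beta(10.9, 32.3).
Posterior mean = α/(α+β) = 10.9/43.2 = 0.2523.

Posterior mean ≈ 0.2523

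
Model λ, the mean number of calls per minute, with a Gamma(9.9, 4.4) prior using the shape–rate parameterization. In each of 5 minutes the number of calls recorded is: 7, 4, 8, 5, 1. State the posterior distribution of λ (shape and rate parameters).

The Poisson likelihood adds the total count to the shape and the number of exposure periods to the rate. Here ∑xᵢ = 25 and n = 5, so shape 9.9→34.9 and rate 4.4→9.4.

Posterior: Gamma(shape=34.9, rate=9.4)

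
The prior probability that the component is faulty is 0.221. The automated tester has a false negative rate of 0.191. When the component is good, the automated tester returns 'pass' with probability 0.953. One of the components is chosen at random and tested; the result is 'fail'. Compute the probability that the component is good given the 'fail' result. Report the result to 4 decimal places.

Write H for 'the component is faulty'. Prior odds H:¬H = 0.221/0.779 = 0.28370. For the 'fail' outcome, the likelihood ratio is 0.809/0.047 = 17.213.
Posterior odds = 0.28370 × 17.213 = 4.8832, so P(H|E) = 4.8832/(1+4.8832) = 0.8300. Then P(¬H|E) = 1 − 0.8300 = 0.1700.

P(¬H | E) ≈ 0.1700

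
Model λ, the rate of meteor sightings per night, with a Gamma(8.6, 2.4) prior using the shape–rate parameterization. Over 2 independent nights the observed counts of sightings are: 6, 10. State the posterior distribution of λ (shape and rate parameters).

Posterior: Gamma(shape=24.6, rate=4.4)

Total count ∑xᵢ = 16 over n = 2 nights.
Gamma is conjugate to the Poisson likelihood: posterior is Gamma(shape = 8.6+16 = 24.6, rate = 2.4+2 = 4.4).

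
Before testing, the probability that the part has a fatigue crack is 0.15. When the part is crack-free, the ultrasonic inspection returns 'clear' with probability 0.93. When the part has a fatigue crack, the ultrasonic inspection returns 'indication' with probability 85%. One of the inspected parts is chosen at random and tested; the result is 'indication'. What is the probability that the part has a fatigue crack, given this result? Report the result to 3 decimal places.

Let H be the event that the part has a fatigue crack. P(H) = 0.15, so P(¬H) = 0.85. With E the 'indication' result, P(E|H) = 0.85 and P(E|¬H) = 0.07.
P(E) = 0.85·0.15 + 0.07·0.85 = 0.12750 + 0.059500 = 0.18700.
By Bayes' theorem, P(H|E) = 0.12750 / 0.18700 = 0.682.

P(H | E) ≈ 0.682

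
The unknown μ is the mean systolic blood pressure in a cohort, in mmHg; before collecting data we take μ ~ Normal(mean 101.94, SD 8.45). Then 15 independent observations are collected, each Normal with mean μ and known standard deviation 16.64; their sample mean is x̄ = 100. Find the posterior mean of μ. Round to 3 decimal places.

With known σ, the Normal prior is conjugate. Weight on the data is w = (n/σ²)/(n/σ² + 1/τ₀²) = 0.0541732/(0.0541732+0.0140051) = 0.79458.
Posterior mean = w·x̄ + (1−w)·μ₀ = 0.79458·100 + 0.20542·101.94 = 100.399.

Posterior mean ≈ 100.399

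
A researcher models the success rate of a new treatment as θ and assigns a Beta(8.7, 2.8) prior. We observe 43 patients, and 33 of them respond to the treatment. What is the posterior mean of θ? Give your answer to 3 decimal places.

Posterior mean ≈ 0.765

Observing 33 successes and 10 failures updates Beta(8.7, 2.8) by adding the success and failure counts to the two shape parameters: α = 8.7+33 = 41.7, β = 2.8+10 = 12.8.
Posterior mean = α/(α+β) = 41.7/54.5 = 0.765.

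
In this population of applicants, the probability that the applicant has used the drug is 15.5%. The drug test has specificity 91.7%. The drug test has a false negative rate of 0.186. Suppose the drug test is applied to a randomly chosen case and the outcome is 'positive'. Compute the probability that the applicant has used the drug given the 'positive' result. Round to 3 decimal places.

P(H | E) ≈ 0.643

Write H for 'the applicant has used the drug'. Prior odds H:¬H = 0.155/0.845 = 0.18343. For the 'positive' outcome, the likelihood ratio is 0.814/0.083 = 9.8072.
Posterior odds = 0.18343 × 9.8072 = 1.7990, so P(H|E) = 1.7990/(1+1.7990) = 0.643.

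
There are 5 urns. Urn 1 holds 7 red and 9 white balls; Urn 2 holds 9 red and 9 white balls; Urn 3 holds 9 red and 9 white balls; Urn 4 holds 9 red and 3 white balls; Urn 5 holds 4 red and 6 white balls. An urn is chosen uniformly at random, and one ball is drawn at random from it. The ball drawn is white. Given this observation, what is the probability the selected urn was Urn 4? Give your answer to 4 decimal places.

Tabulate prior·likelihood by source: [1] prior 0.2, lik 0.5625, product 0.1125; [2] prior 0.2, lik 0.5, product 0.1000; [3] prior 0.2, lik 0.5, product 0.1000; [4] prior 0.2, lik 0.25, product 0.05000; [5] prior 0.2, lik 0.6, product 0.1200.
Normalizing constant = 0.48250; the posterior for Urn 4 is its product over the sum, 0.05000/0.48250 = 0.1036.

Posterior probability ≈ 0.1036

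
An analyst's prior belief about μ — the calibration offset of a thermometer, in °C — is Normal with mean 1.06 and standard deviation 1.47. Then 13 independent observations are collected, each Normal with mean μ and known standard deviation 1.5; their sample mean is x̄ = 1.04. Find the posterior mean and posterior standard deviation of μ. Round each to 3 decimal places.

With known σ, the Normal prior is conjugate. Weight on the data is w = (n/σ²)/(n/σ² + 1/τ₀²) = 5.77778/(5.77778+0.462770) = 0.92584.
Posterior mean = w·x̄ + (1−w)·μ₀ = 0.92584·1.04 + 0.074155·1.06 = 1.041. Posterior variance = 1/(5.77778+0.462770) = 0.160242, so SD = 0.400.

Posterior mean ≈ 1.041; posterior SD ≈ 0.400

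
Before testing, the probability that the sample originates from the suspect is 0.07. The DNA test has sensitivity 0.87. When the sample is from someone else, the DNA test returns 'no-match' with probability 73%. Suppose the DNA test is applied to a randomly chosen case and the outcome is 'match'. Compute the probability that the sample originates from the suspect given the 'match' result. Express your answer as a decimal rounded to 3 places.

P(H | E) ≈ 0.195

Write H for 'the sample originates from the suspect'. Prior odds H:¬H = 0.07/0.93 = 0.075269. For the 'match' outcome, the likelihood ratio is 0.87/0.27 = 3.2222.
Posterior odds = 0.075269 × 3.2222 = 0.24253, so P(H|E) = 0.24253/(1+0.24253) = 0.195.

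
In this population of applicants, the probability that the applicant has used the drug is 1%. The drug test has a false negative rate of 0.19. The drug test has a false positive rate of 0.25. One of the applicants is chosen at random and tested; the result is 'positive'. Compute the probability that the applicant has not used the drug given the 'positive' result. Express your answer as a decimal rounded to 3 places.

Write H for 'the applicant has used the drug'. Prior odds H:¬H = 0.01/0.99 = 0.010101. For the 'positive' outcome, the likelihood ratio is 0.81/0.25 = 3.2400.
Posterior odds = 0.010101 × 3.2400 = 0.032727, so P(H|E) = 0.032727/(1+0.032727) = 0.032. Then P(¬H|E) = 1 − 0.032 = 0.968.

P(¬H | E) ≈ 0.968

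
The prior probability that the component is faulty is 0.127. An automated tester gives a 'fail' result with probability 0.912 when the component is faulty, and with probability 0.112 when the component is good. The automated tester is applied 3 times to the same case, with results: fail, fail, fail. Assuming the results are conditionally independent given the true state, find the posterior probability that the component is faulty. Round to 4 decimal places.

Let H be the event that the component is faulty; start with P(H) = 0.127. P('fail'|H) = 0.912, P('fail'|¬H) = 0.112.
Update on result 1 ('fail'): P(H) ← 0.912·0.1270 / (0.912·0.1270 + 0.112·0.8730) = 0.11582/0.21360 = 0.5422.
Update on result 2 ('fail'): P(H) ← 0.912·0.5422 / (0.912·0.5422 + 0.112·0.4578) = 0.49453/0.54580 = 0.9061.
Update on result 3 ('fail'): P(H) ← 0.912·0.9061 / (0.912·0.9061 + 0.112·0.0939) = 0.82633/0.83685 = 0.9874.

Posterior P(H) ≈ 0.9874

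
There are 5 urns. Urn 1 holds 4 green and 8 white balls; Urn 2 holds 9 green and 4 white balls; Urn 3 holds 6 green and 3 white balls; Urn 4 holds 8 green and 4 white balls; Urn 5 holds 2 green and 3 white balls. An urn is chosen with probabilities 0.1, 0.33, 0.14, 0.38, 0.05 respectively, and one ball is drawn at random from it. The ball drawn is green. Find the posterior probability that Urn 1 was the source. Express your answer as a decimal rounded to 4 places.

Posterior probability ≈ 0.0530

Tabulate prior·likelihood by source: [1] prior 0.1, lik 0.3333, product 0.03333; [2] prior 0.33, lik 0.6923, product 0.2285; [3] prior 0.14, lik 0.6667, product 0.09333; [4] prior 0.38, lik 0.6667, product 0.2533; [5] prior 0.05, lik 0.4, product 0.02000.
Normalizing constant = 0.62846; the posterior for Urn 1 is its product over the sum, 0.03333/0.62846 = 0.0530.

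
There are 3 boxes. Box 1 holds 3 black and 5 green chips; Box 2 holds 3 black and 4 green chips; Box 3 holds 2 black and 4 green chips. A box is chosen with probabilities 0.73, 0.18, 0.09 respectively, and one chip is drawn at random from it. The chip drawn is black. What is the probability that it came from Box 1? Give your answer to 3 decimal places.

Posterior probability ≈ 0.719

Tabulate prior·likelihood by source: [1] prior 0.73, lik 0.375, product 0.2737; [2] prior 0.18, lik 0.4286, product 0.07714; [3] prior 0.09, lik 0.3333, product 0.03000.
Normalizing constant = 0.38089; the posterior for Box 1 is its product over the sum, 0.2737/0.38089 = 0.719.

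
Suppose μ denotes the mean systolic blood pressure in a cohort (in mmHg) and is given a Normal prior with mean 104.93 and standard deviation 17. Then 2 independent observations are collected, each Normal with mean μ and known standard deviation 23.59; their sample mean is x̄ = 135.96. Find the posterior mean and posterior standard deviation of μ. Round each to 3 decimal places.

With known σ, the Normal prior is conjugate. Weight on the data is w = (n/σ²)/(n/σ² + 1/τ₀²) = 0.00359397/(0.00359397+0.00346021) = 0.50948.
Posterior mean = w·x̄ + (1−w)·μ₀ = 0.50948·135.96 + 0.49052·104.93 = 120.739. Posterior variance = 1/(0.00359397+0.00346021) = 141.760, so SD = 11.906.

Posterior mean ≈ 120.739; posterior SD ≈ 11.906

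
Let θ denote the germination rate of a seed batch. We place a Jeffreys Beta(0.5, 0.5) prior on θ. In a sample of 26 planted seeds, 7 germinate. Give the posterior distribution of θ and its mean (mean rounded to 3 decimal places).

Observing 7 successes and 19 failures updates Beta(0.5, 0.5) by adding the success and failure counts to the two shape parameters: α = 0.5+7 = 7.5, β = 0.5+19 = 19.5.
Posterior mean = α/(α+β) = 7.5/27 = 0.278.

Posterior: Beta(7.5, 19.5); mean ≈ 0.278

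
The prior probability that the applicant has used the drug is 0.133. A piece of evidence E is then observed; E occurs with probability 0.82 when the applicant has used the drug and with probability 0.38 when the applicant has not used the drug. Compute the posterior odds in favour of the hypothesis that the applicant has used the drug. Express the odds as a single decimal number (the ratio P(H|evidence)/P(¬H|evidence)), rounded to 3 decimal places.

Posterior odds ≈ 0.331

Prior odds = 0.133/(1−0.133) = 0.15340. In log-odds, ln(0.15340) = -1.8747.
Add log likelihood ratio: ln(2.1579) = 0.76913.
Posterior log-odds = -1.1056, so posterior odds = exp(-1.1056) = 0.33103.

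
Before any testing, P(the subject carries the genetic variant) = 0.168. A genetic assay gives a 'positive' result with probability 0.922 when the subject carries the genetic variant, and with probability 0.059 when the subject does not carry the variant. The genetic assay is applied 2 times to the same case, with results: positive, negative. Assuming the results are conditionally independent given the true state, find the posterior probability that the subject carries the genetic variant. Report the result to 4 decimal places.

Posterior P(H) ≈ 0.2073

Let H be the event that the subject carries the genetic variant; start with P(H) = 0.168. P('positive'|H) = 0.922, P('positive'|¬H) = 0.059.
Update on result 1 ('positive'): P(H) ← 0.922·0.1680 / (0.922·0.1680 + 0.059·0.8320) = 0.15490/0.20398 = 0.7594.
Update on result 2 ('negative'): P(H) ← 0.078·0.7594 / (0.078·0.7594 + 0.941·0.2406) = 0.059230/0.28568 = 0.2073.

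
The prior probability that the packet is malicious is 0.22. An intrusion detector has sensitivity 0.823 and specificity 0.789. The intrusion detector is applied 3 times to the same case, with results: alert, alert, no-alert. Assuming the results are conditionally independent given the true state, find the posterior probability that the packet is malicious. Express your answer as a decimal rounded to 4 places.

With H the event that the packet is malicious, the joint likelihood of the observed sequence is P(data|H) = 0.823·0.823·0.177 = 0.11989 and P(data|¬H) = 0.211·0.211·0.789 = 0.035127.
Bayes: P(H|data) = 0.22·0.11989 / (0.22·0.11989 + 0.78·0.035127) = 0.026375/0.053774 = 0.4905.

Posterior P(H) ≈ 0.4905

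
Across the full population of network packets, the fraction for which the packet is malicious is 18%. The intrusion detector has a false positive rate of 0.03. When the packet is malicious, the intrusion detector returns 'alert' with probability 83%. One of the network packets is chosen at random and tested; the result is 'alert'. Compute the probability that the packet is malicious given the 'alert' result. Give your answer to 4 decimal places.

Write H for 'the packet is malicious'. Prior odds H:¬H = 0.18/0.82 = 0.21951. For the 'alert' outcome, the likelihood ratio is 0.83/0.03 = 27.667.
Posterior odds = 0.21951 × 27.667 = 6.0732, so P(H|E) = 6.0732/(1+6.0732) = 0.8586.

P(H | E) ≈ 0.8586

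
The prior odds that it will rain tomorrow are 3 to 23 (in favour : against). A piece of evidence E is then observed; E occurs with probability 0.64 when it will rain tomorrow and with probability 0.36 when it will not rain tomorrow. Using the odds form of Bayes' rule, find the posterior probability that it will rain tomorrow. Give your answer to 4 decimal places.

Posterior probability ≈ 0.1882

Prior odds = 3/23 = 0.13043. In log-odds, ln(0.13043) = -2.0369.
Add log likelihood ratio: ln(1.7778) = 0.57536.
Posterior log-odds = -1.4615, so posterior odds = exp(-1.4615) = 0.23188. Converting, P(H|E) = 0.23188/1.2319 = 0.1882.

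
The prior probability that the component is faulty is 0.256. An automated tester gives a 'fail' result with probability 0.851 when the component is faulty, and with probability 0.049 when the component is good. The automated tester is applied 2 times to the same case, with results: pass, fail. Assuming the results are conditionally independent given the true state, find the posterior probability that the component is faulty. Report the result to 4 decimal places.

Posterior P(H) ≈ 0.4835

With H the event that the component is faulty, the joint likelihood of the observed sequence is P(data|H) = 0.149·0.851 = 0.12680 and P(data|¬H) = 0.951·0.049 = 0.046599.
Bayes: P(H|data) = 0.256·0.12680 / (0.256·0.12680 + 0.744·0.046599) = 0.032461/0.067130 = 0.4835.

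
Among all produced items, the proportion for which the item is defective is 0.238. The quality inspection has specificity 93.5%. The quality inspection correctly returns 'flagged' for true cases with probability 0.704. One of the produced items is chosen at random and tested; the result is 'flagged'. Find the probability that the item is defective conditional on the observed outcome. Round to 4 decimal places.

Let H be the event that the item is defective. P(H) = 0.238, so P(¬H) = 0.762. With E the 'flagged' result, P(E|H) = 0.704 and P(E|¬H) = 0.065.
P(E) = 0.704·0.238 + 0.065·0.762 = 0.16755 + 0.049530 = 0.21708.
By Bayes' theorem, P(H|E) = 0.16755 / 0.21708 = 0.7718.

P(H | E) ≈ 0.7718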